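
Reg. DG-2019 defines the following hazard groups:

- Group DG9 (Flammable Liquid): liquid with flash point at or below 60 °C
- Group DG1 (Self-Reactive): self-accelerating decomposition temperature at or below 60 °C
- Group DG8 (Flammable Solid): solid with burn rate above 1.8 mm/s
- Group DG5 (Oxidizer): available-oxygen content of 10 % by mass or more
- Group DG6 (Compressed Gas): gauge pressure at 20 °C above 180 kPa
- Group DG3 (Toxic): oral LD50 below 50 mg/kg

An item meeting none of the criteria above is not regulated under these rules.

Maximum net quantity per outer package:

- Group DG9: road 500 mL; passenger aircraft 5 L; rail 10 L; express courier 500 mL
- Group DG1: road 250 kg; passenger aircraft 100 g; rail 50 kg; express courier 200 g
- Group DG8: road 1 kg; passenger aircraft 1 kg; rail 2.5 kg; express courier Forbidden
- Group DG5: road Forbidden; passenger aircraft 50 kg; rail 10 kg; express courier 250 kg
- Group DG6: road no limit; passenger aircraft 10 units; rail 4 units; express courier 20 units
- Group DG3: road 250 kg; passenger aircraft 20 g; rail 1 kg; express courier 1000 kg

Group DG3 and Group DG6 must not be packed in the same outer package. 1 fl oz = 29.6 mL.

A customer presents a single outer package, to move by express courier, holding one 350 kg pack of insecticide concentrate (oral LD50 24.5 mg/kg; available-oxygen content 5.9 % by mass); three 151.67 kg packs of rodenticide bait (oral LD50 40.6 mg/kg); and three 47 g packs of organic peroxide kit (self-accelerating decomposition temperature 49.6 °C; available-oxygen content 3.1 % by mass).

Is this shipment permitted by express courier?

Yes

The insecticide concentrate has oral LD50 24.5 mg/kg, which is < 50 mg/kg, so it is Group DG3 (Toxic).
Rodenticide bait: oral LD50 40.6 mg/kg < 50 mg/kg → Group DG3 (Toxic).
Self-accelerating decomposition temperature 49.6 °C meets the Group DG1 criterion (Self-Reactive), so the organic peroxide kit is Group DG1.
Group DG3 net quantity: 350 kg + (three 151.67 kg packs = 455.01 kg) = 805.01 kg.
805.01 kg is within the express courier limit of 1000 kg for Group DG3.
Group DG1 quantity: three 47 g packs = 141 g.
141 g is within the express courier limit of 200 g for Group DG1.
The segregation rule (Group DG3 with Group DG6) does not apply to Group DG3 with Group DG1.
Every hazard group is within its express courier limit and no segregation rule is violated.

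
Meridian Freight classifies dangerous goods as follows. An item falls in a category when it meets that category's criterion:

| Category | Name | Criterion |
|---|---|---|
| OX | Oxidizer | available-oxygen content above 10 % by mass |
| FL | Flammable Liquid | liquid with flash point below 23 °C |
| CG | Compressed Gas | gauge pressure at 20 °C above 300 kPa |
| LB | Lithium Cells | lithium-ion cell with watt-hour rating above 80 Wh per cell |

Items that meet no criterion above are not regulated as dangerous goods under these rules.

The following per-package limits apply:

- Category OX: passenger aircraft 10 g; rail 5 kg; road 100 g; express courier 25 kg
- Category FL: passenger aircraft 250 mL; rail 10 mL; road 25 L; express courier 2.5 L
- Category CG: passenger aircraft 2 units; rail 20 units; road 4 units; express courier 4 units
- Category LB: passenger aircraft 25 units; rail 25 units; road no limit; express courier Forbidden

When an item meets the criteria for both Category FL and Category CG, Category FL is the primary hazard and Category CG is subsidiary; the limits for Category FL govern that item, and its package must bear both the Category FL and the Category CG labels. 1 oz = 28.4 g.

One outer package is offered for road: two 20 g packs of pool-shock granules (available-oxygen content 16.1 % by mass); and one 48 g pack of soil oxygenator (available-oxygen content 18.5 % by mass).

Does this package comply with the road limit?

Yes

Available-oxygen content 16.1 % by mass meets the Category OX criterion (Oxidizer), so the pool-shock granules are Category OX.
Available-oxygen content 18.5 % by mass meets the Category OX criterion (Oxidizer), so the soil oxygenator is Category OX.
Total Category OX: (two 20 g packs = 40 g) + 48 g = 88 g.
That is within the Category OX road limit of 100 g.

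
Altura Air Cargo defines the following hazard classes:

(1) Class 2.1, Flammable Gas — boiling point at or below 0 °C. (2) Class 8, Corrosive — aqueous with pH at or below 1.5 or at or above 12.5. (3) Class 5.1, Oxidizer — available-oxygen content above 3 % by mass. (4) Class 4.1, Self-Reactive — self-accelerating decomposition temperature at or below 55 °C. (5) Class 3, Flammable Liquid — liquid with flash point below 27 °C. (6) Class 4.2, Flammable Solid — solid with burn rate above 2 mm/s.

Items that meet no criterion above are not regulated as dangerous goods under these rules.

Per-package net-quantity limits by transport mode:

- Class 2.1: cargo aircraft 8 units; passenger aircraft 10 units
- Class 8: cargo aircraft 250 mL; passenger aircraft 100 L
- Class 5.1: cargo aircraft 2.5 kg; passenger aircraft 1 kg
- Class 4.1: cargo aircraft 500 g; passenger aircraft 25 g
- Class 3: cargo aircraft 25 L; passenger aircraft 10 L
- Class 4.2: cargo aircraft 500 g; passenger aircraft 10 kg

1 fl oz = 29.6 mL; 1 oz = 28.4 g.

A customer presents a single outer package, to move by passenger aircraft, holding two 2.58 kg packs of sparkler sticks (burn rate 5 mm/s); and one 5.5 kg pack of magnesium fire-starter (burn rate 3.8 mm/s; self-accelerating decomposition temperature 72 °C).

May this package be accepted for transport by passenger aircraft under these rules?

With burn rate 5 mm/s (> 2 mm/s), the sparkler sticks fall in Class 4.2.
Burn rate 3.8 mm/s meets the Class 4.2 criterion (Flammable Solid), so the magnesium fire-starter is Class 4.2.
Class 4.2 net quantity: (two 2.58 kg packs = 5.16 kg) + 5.5 kg = 10.66 kg.
10.66 kg > 10 kg (passenger aircraft limit, Class 4.2) — over the limit.

No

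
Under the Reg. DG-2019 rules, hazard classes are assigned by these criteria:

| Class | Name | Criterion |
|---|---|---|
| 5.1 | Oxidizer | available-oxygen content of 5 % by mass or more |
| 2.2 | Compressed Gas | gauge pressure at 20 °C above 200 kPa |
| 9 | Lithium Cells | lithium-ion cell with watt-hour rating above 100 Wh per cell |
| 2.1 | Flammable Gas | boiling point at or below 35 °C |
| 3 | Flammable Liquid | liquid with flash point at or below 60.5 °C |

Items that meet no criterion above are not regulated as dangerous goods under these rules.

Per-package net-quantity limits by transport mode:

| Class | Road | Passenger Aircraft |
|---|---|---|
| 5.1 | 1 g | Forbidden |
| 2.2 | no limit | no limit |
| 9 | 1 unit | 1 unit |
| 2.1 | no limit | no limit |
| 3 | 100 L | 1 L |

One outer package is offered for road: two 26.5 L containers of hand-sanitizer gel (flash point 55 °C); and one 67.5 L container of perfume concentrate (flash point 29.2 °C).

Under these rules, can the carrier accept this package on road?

No

The hand-sanitizer gel has flash point 55 °C, which is ≤ 60.5 °C, so it is Class 3 (Flammable Liquid).
With flash point 29.2 °C (≤ 60.5 °C), the perfume concentrate falls in Class 3.
Class 3 net quantity: (two 26.5 L containers = 53 L) + 67.5 L = 120.5 L.
120.5 L > 100 L (road limit, Class 3) — over the limit.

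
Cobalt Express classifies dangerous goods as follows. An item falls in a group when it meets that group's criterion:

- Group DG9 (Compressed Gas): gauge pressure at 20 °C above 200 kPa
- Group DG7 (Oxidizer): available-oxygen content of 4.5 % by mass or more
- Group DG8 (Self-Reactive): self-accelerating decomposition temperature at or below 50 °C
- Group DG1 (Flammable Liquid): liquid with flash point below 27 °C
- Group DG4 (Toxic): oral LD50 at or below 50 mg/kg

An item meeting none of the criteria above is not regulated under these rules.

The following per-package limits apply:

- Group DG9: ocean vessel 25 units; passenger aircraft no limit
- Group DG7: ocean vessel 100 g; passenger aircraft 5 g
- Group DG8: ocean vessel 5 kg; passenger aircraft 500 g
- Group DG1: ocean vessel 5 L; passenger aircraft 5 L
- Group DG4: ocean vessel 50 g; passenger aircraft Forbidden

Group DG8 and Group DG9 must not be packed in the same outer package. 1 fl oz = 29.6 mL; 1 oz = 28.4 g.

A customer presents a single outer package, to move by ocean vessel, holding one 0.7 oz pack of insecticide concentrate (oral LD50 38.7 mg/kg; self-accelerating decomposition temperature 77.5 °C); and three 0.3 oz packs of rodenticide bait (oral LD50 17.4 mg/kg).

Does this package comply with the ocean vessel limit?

Yes

With oral LD50 38.7 mg/kg (≤ 50 mg/kg), the insecticide concentrate falls in Group DG4.
With oral LD50 17.4 mg/kg (≤ 50 mg/kg), the rodenticide bait falls in Group DG4.
Total Group DG4: (one 0.7 oz pack = 19.88 g) + (three 0.3 oz packs = 25.56 g) = 45.44 g.
That is within the Group DG4 ocean vessel limit of 50 g.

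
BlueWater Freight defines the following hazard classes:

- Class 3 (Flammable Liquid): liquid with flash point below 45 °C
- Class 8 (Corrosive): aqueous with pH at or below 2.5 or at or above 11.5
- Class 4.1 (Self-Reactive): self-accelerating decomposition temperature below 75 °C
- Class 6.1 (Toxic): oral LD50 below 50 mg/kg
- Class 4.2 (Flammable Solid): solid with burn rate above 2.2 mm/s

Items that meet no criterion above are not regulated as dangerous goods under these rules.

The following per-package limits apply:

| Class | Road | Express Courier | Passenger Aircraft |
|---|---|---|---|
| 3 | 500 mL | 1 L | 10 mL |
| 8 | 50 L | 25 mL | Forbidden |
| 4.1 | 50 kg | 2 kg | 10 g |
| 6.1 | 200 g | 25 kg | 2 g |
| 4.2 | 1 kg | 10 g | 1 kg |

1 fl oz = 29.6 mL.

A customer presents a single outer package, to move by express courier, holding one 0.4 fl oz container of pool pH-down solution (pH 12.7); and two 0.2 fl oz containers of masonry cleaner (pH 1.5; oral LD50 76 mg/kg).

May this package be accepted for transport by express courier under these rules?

Yes

The pool pH-down solution has pH 12.7, which is ≥ 11.5, so it is Class 8 (Corrosive).
The masonry cleaner has pH 1.5, which is ≤ 2.5, so it is Class 8 (Corrosive).
Total Class 8: (one 0.4 fl oz container = 11.84 mL) + (two 0.2 fl oz containers = 11.84 mL) = 23.68 mL.
23.68 mL is within the express courier limit of 25 mL for Class 8.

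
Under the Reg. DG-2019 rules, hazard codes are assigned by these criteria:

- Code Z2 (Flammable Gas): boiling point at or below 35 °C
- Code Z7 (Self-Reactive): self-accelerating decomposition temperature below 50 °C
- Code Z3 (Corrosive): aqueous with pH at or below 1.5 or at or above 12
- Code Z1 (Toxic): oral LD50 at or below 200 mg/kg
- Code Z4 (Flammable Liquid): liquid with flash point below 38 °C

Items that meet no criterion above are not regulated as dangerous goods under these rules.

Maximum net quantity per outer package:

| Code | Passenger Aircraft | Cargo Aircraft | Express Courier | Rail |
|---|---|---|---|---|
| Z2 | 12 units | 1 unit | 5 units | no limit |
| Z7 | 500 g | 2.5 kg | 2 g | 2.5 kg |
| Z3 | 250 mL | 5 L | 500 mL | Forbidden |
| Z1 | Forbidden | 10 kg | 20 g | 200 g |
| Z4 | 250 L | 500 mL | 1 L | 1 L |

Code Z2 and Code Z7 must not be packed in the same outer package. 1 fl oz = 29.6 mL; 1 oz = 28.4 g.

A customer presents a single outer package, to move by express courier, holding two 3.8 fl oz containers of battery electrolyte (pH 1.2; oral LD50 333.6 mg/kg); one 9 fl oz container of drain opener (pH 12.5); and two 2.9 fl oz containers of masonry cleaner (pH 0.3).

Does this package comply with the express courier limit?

pH 1.2 meets the Code Z3 criterion (Corrosive), so the battery electrolyte is Code Z3.
The drain opener has pH 12.5, which is ≥ 12, so it is Code Z3 (Corrosive).
Masonry cleaner: pH 0.3 ≤ 1.5 → Code Z3 (Corrosive).
Total Code Z3: (two 3.8 fl oz containers = 224.96 mL) + (one 9 fl oz container = 266.4 mL) + (two 2.9 fl oz containers = 171.68 mL) = 663.04 mL.
663.04 mL exceeds the express courier limit of 500 mL for Code Z3.

No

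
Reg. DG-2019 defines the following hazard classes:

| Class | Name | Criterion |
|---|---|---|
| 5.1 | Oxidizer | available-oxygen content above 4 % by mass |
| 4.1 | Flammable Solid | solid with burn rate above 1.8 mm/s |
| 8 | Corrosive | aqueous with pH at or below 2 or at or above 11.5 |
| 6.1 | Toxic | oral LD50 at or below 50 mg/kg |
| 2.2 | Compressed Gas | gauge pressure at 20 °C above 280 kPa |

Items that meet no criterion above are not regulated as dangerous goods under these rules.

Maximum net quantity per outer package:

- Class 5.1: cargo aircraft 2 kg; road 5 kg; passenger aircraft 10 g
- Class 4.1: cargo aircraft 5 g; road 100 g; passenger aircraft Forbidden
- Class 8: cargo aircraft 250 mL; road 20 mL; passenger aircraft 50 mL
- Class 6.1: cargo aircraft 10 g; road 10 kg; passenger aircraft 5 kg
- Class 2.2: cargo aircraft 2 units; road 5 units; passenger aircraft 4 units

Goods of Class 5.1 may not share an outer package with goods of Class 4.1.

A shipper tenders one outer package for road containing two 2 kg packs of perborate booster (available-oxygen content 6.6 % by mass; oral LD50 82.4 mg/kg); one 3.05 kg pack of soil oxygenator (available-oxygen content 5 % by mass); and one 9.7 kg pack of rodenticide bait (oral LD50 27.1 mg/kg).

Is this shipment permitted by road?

Available-oxygen content 6.6 % by mass meets the Class 5.1 criterion (Oxidizer), so the perborate booster is Class 5.1.
Soil oxygenator: available-oxygen content 5 % by mass > 4 % by mass → Class 5.1 (Oxidizer).
Rodenticide bait: oral LD50 27.1 mg/kg ≤ 50 mg/kg → Class 6.1 (Toxic).
Class 5.1 net quantity: (two 2 kg packs = 4 kg) + 3.05 kg = 7.05 kg.
7.05 kg exceeds the road limit of 5 kg for Class 5.1.
Class 6.1 quantity: 9.7 kg.
9.7 kg ≤ 10 kg (road limit, Class 6.1) — within limit.
The segregation rule (Class 5.1 with Class 4.1) does not apply to Class 5.1 with Class 6.1.

No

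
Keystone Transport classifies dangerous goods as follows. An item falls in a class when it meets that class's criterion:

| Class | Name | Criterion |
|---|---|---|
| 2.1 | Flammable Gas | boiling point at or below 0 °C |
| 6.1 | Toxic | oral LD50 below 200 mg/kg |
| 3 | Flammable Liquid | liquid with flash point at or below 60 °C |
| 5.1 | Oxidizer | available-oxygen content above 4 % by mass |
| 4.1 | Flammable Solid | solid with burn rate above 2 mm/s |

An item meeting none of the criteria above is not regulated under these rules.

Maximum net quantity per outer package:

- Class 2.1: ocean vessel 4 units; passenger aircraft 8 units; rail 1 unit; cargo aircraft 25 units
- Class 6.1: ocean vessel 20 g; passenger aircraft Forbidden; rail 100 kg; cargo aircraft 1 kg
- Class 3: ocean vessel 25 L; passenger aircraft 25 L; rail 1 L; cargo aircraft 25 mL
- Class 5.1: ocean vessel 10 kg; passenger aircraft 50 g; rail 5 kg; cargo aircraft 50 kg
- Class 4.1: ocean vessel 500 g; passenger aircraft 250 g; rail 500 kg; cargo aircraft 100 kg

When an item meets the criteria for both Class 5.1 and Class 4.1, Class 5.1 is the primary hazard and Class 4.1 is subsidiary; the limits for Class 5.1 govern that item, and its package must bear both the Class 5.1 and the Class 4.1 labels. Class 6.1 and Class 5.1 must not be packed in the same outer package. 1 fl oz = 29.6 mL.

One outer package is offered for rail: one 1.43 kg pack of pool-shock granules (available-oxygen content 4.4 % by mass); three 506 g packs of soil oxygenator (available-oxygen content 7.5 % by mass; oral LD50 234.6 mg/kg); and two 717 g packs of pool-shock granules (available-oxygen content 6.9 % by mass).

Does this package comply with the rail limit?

The pool-shock granules have available-oxygen content 4.4 % by mass, which is > 4 % by mass, so they are Class 5.1 (Oxidizer).
Soil oxygenator: available-oxygen content 7.5 % by mass > 4 % by mass → Class 5.1 (Oxidizer).
Pool-shock granules: available-oxygen content 6.9 % by mass > 4 % by mass → Class 5.1 (Oxidizer).
Class 5.1 net quantity: 1.43 kg + (three 506 g packs = 1.518 kg) + (two 717 g packs = 1.434 kg) = 4.382 kg.
4.382 kg ≤ 5 kg (rail limit, Class 5.1) — within limit.

Yes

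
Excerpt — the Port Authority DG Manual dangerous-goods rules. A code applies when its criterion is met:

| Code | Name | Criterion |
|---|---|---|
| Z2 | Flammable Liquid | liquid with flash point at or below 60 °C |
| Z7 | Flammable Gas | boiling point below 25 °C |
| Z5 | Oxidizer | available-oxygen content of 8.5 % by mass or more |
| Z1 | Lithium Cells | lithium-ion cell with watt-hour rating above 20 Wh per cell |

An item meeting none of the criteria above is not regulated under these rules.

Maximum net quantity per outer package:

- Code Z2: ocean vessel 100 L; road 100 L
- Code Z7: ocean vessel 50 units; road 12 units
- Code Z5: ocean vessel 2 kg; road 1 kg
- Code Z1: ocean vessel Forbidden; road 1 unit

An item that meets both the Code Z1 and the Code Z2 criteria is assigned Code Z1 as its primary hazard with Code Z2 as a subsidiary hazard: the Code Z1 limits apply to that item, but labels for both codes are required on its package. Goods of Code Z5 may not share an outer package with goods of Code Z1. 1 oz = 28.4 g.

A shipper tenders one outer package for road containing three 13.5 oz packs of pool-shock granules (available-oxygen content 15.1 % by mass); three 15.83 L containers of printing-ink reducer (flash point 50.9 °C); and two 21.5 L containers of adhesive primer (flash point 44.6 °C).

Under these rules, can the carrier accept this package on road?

The pool-shock granules have available-oxygen content 15.1 % by mass, which is ≥ 8.5 % by mass, so they are Code Z5 (Oxidizer).
Flash point 50.9 °C meets the Code Z2 criterion (Flammable Liquid), so the printing-ink reducer is Code Z2.
Adhesive primer: flash point 44.6 °C ≤ 60 °C → Code Z2 (Flammable Liquid).
Code Z2 net quantity: (three 15.83 L containers = 47.49 L) + (two 21.5 L containers = 43 L) = 90.49 L.
90.49 L is within the road limit of 100 L for Code Z2.
Code Z5 quantity: three 13.5 oz packs = 1150.2 g.
1150.2 g > 1 kg (road limit, Code Z5) — over the limit.
The segregation rule (Code Z5 with Code Z1) does not apply to Code Z2 with Code Z5.

No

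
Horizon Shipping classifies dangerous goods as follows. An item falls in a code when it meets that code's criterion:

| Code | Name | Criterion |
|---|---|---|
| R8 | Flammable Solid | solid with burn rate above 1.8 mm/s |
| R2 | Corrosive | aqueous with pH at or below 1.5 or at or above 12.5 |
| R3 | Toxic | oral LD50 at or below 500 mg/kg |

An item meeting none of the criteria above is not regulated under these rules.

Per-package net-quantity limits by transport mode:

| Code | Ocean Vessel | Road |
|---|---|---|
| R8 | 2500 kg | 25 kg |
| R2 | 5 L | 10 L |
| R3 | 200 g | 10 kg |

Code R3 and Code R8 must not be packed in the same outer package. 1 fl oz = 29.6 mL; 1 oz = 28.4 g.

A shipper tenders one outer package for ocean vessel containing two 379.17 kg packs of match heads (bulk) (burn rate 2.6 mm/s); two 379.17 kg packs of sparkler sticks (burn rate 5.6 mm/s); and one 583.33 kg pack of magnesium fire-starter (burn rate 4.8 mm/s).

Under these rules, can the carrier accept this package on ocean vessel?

With burn rate 2.6 mm/s (> 1.8 mm/s), the match heads (bulk) fall in Code R8.
Burn rate 5.6 mm/s meets the Code R8 criterion (Flammable Solid), so the sparkler sticks are Code R8.
Magnesium fire-starter: burn rate 4.8 mm/s > 1.8 mm/s → Code R8 (Flammable Solid).
Total Code R8: (two 379.17 kg packs = 758.34 kg) + (two 379.17 kg packs = 758.34 kg) + 583.33 kg = 2100.01 kg.
That is within the Code R8 ocean vessel limit of 2500 kg.

Yes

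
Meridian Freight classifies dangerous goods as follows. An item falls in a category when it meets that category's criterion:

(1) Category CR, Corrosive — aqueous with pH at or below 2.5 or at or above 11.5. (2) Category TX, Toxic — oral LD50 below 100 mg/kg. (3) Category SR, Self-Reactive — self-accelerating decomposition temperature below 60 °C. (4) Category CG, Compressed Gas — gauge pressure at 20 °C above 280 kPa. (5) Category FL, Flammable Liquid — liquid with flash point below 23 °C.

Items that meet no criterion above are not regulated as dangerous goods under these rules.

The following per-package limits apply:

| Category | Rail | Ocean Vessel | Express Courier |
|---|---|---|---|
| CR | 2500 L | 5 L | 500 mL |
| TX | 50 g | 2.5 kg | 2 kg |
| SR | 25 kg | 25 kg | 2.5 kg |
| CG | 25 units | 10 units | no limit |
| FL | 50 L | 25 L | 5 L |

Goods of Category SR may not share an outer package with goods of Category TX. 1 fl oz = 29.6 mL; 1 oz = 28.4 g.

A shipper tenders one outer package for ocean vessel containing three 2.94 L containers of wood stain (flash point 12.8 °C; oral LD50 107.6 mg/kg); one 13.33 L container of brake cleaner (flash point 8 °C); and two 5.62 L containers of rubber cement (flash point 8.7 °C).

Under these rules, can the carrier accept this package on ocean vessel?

Wood stain: flash point 12.8 °C < 23 °C → Category FL (Flammable Liquid).
With flash point 8 °C (< 23 °C), the brake cleaner falls in Category FL.
Flash point 8.7 °C meets the Category FL criterion (Flammable Liquid), so the rubber cement is Category FL.
Category FL net quantity: (three 2.94 L containers = 8.82 L) + 13.33 L + (two 5.62 L containers = 11.24 L) = 33.39 L.
33.39 L exceeds the ocean vessel limit of 25 L for Category FL.

No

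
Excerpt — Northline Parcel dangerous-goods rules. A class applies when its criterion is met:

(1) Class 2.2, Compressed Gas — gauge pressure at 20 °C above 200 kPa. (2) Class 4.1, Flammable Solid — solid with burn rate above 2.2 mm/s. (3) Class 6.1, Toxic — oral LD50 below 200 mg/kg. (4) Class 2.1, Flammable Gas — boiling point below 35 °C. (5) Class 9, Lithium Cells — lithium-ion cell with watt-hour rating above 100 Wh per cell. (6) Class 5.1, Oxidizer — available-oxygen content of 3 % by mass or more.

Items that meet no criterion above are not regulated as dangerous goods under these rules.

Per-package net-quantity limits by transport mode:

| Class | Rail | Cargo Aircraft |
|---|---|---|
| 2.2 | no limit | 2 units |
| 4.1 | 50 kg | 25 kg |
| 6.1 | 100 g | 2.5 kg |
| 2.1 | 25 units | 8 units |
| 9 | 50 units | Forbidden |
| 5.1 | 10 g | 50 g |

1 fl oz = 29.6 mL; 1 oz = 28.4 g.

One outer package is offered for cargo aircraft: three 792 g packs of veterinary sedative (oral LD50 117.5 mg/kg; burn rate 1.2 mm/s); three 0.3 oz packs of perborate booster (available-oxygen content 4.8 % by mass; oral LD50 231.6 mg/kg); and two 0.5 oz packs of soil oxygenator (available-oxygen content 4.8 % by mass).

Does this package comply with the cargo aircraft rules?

No

With oral LD50 117.5 mg/kg (< 200 mg/kg), the veterinary sedative falls in Class 6.1.
The perborate booster has available-oxygen content 4.8 % by mass, which is ≥ 3 % by mass, so it is Class 5.1 (Oxidizer).
With available-oxygen content 4.8 % by mass (≥ 3 % by mass), the soil oxygenator falls in Class 5.1.
Class 6.1 quantity: three 792 g packs = 2.376 kg.
That is within the Class 6.1 cargo aircraft limit of 2.5 kg.
Class 5.1 net quantity: (three 0.3 oz packs = 25.56 g) + (two 0.5 oz packs = 28.4 g) = 53.96 g.
53.96 g > 50 g (cargo aircraft limit, Class 5.1) — over the limit.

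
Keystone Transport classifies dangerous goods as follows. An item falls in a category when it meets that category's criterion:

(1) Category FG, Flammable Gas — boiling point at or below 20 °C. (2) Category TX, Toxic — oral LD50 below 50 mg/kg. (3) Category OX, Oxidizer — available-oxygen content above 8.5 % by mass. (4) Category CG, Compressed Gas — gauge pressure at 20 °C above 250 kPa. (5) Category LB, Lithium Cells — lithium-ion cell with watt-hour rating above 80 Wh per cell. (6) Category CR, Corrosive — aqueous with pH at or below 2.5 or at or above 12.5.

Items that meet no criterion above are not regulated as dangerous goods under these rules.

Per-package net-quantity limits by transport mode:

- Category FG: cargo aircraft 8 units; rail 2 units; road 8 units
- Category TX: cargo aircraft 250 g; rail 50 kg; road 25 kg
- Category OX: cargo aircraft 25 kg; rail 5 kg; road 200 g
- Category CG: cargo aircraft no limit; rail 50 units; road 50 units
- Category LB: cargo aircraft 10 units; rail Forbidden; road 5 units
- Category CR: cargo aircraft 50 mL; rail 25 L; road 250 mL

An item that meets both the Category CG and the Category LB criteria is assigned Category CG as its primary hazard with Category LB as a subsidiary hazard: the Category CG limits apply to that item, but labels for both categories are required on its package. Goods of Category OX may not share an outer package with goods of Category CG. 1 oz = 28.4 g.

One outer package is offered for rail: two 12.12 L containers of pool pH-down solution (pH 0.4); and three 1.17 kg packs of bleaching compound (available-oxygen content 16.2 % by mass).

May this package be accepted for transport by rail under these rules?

Yes

With pH 0.4 (≤ 2.5), the pool pH-down solution falls in Category CR.
Available-oxygen content 16.2 % by mass meets the Category OX criterion (Oxidizer), so the bleaching compound is Category OX.
Category OX quantity: three 1.17 kg packs = 3.51 kg.
That is within the Category OX rail limit of 5 kg.
Category CR quantity: two 12.12 L containers = 24.24 L.
24.24 L ≤ 25 L (rail limit, Category CR) — within limit.
The segregation rule (Category OX with Category CG) does not apply to Category OX with Category CR.
Every hazard category is within its rail limit and no segregation rule is violated.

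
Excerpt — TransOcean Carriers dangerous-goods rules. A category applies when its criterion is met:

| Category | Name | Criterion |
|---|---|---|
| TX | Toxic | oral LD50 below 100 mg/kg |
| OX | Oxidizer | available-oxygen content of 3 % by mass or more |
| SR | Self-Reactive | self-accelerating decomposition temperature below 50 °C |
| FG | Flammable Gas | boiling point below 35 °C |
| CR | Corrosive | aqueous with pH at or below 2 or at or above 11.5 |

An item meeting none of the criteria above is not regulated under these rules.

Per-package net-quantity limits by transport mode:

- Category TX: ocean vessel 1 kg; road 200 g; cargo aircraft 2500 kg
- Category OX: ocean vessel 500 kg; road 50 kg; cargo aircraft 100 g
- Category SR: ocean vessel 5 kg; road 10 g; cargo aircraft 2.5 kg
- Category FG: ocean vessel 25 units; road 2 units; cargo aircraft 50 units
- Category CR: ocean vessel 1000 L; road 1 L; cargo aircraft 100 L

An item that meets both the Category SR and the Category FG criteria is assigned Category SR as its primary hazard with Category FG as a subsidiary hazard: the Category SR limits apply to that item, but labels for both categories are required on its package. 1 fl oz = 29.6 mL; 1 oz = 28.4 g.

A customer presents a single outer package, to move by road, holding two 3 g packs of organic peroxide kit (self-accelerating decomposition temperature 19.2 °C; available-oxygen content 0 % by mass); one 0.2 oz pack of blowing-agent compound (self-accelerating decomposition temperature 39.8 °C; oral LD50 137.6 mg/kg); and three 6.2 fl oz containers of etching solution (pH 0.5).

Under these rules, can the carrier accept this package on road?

Organic peroxide kit: self-accelerating decomposition temperature 19.2 °C < 50 °C → Category SR (Self-Reactive).
With self-accelerating decomposition temperature 39.8 °C (< 50 °C), the blowing-agent compound falls in Category SR.
The etching solution has pH 0.5, which is ≤ 2, so it is Category CR (Corrosive).
Category SR net quantity: (two 3 g packs = 6 g) + (one 0.2 oz pack = 5.68 g) = 11.68 g.
11.68 g exceeds the road limit of 10 g for Category SR.
Category CR quantity: three 6.2 fl oz containers = 550.56 mL.
550.56 mL is within the road limit of 1 L for Category CR.

No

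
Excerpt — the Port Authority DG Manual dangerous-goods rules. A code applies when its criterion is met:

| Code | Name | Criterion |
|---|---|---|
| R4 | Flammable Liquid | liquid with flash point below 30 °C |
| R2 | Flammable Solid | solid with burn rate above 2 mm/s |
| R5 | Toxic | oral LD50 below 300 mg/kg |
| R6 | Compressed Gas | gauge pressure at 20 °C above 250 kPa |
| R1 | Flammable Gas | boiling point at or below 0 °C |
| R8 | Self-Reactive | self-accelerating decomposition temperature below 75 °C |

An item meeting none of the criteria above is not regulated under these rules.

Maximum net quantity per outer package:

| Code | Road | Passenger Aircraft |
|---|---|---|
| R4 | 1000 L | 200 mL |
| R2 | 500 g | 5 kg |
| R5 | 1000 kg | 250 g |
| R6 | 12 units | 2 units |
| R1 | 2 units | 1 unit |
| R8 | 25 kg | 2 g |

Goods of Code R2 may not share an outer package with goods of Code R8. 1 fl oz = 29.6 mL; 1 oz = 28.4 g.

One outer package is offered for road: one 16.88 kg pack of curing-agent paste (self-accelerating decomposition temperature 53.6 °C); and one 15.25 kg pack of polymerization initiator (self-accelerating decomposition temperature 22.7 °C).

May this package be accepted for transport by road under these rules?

No

Curing-agent paste: self-accelerating decomposition temperature 53.6 °C < 75 °C → Code R8 (Self-Reactive).
Self-accelerating decomposition temperature 22.7 °C meets the Code R8 criterion (Self-Reactive), so the polymerization initiator is Code R8.
Code R8 net quantity: 16.88 kg + 15.25 kg = 32.13 kg.
32.13 kg > 25 kg (road limit, Code R8) — over the limit.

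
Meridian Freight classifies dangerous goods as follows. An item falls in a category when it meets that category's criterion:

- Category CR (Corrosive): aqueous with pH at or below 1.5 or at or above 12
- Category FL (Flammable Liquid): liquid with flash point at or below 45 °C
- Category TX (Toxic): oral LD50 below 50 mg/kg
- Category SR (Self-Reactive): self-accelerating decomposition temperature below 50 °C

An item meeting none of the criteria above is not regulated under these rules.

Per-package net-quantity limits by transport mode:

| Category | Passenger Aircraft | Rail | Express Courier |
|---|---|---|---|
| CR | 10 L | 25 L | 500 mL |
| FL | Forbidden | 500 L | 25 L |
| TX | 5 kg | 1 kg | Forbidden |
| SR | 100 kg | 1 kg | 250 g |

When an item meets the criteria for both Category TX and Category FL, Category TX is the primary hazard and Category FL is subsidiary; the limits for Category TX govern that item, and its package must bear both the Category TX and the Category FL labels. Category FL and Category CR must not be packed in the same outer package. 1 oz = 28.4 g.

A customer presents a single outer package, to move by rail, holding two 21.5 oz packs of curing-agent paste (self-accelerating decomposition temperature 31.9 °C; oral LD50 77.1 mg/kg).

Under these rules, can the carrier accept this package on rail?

Self-accelerating decomposition temperature 31.9 °C meets the Category SR criterion (Self-Reactive), so the curing-agent paste is Category SR.
Category SR quantity: two 21.5 oz packs = 1221.2 g.
That exceeds the Category SR rail limit of 1 kg.

No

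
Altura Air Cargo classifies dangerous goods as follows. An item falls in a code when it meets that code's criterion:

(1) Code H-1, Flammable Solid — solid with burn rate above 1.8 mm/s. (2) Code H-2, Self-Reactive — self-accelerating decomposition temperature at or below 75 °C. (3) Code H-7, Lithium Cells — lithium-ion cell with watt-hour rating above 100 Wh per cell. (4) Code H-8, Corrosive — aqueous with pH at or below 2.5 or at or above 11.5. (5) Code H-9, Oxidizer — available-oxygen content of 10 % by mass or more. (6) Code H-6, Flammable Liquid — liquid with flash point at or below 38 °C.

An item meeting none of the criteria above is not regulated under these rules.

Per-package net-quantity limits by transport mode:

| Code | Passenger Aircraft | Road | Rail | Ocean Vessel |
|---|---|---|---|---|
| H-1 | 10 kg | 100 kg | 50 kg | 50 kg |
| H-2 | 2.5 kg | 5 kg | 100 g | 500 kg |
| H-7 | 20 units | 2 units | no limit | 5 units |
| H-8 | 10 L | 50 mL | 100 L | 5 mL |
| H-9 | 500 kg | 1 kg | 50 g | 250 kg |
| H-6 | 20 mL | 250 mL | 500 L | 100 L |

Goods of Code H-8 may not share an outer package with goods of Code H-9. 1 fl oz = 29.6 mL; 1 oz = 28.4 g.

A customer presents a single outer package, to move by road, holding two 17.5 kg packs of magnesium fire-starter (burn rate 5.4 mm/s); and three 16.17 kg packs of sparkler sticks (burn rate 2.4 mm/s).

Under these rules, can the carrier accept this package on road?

With burn rate 5.4 mm/s (> 1.8 mm/s), the magnesium fire-starter falls in Code H-1.
Sparkler sticks: burn rate 2.4 mm/s > 1.8 mm/s → Code H-1 (Flammable Solid).
Total Code H-1: (two 17.5 kg packs = 35 kg) + (three 16.17 kg packs = 48.51 kg) = 83.51 kg.
That is within the Code H-1 road limit of 100 kg.

Yes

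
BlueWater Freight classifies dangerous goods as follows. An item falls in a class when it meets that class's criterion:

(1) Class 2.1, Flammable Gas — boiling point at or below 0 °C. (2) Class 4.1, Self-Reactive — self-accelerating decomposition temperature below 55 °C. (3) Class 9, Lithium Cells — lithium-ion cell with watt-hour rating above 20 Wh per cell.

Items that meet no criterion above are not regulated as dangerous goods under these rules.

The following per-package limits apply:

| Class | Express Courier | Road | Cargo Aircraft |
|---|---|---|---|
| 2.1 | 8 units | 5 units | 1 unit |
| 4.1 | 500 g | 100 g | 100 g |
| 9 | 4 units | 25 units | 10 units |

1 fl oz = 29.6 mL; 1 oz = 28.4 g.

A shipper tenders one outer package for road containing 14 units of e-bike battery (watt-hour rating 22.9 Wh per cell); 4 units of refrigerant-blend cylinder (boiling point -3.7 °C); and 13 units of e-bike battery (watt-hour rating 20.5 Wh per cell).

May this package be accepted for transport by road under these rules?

No

Watt-hour rating 22.9 Wh per cell meets the Class 9 criterion (Lithium Cells), so the e-bike battery is Class 9.
Refrigerant-blend cylinder: boiling point -3.7 °C ≤ 0 °C → Class 2.1 (Flammable Gas).
Watt-hour rating 20.5 Wh per cell meets the Class 9 criterion (Lithium Cells), so the e-bike battery is Class 9.
Class 9 net quantity: 14 units + 13 units = 27 units.
That exceeds the Class 9 road limit of 25 units.
Class 2.1 quantity: 4 units.
4 units ≤ 5 units (road limit, Class 2.1) — within limit.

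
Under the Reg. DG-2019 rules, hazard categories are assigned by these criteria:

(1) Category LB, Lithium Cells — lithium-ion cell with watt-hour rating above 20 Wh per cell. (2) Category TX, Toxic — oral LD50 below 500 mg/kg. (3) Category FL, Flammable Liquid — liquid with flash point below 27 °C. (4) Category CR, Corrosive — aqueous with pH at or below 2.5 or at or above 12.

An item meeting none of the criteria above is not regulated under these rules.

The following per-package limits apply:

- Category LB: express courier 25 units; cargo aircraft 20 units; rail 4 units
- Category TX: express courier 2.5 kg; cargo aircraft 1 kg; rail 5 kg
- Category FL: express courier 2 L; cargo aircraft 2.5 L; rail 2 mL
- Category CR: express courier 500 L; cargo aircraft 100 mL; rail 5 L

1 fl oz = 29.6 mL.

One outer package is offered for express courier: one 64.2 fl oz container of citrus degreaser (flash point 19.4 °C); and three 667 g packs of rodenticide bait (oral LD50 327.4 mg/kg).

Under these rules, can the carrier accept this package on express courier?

Yes

Flash point 19.4 °C meets the Category FL criterion (Flammable Liquid), so the citrus degreaser is Category FL.
The rodenticide bait has oral LD50 327.4 mg/kg, which is < 500 mg/kg, so it is Category TX (Toxic).
Category FL quantity: one 64.2 fl oz container = 1900.32 mL.
That is within the Category FL express courier limit of 2 L.
Category TX quantity: three 667 g packs = 2.001 kg.
2.001 kg is within the express courier limit of 2.5 kg for Category TX.
Every hazard category is within its express courier limit and no segregation rule is violated.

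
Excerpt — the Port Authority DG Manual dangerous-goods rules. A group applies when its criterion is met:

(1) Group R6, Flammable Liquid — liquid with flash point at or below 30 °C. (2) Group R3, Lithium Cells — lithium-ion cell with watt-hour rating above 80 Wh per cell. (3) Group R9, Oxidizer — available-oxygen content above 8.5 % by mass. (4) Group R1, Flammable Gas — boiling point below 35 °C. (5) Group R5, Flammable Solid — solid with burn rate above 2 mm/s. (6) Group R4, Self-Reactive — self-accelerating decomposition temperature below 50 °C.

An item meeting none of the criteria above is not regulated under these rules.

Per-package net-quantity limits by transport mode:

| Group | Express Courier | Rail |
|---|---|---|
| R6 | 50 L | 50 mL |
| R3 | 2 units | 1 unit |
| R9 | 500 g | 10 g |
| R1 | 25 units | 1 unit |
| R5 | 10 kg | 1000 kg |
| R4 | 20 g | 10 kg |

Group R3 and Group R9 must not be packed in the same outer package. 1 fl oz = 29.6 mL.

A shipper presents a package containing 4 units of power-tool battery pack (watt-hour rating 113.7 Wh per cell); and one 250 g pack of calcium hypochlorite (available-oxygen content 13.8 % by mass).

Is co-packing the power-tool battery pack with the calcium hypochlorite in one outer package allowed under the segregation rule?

No

Watt-hour rating 113.7 Wh per cell meets the Group R3 criterion (Lithium Cells), so the power-tool battery pack is Group R3.
Available-oxygen content 13.8 % by mass meets the Group R9 criterion (Oxidizer), so the calcium hypochlorite is Group R9.
Group R3 and Group R9 may not share an outer package.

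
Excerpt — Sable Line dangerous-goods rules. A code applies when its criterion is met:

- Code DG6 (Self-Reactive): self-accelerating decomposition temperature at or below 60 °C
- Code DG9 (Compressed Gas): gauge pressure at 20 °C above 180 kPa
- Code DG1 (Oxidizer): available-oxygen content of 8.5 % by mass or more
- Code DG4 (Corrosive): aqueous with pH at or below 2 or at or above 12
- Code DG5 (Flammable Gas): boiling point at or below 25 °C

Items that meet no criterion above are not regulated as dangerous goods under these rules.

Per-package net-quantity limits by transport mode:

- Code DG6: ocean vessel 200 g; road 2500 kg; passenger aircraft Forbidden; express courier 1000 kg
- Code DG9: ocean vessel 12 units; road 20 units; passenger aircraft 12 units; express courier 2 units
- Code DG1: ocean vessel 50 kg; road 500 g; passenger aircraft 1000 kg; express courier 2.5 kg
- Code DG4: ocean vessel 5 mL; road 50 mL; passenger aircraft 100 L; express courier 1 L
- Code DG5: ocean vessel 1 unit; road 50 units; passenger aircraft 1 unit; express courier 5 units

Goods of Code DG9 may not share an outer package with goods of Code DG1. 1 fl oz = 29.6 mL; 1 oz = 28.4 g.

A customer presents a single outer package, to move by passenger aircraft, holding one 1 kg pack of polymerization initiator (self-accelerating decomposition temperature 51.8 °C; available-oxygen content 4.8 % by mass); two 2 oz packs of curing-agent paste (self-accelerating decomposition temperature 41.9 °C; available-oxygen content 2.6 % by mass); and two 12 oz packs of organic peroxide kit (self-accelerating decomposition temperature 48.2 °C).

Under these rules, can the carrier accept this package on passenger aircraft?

No

The polymerization initiator has self-accelerating decomposition temperature 51.8 °C, which is ≤ 60 °C, so it is Code DG6 (Self-Reactive).
The curing-agent paste has self-accelerating decomposition temperature 41.9 °C, which is ≤ 60 °C, so it is Code DG6 (Self-Reactive).
With self-accelerating decomposition temperature 48.2 °C (≤ 60 °C), the organic peroxide kit falls in Code DG6.
Code DG6 net quantity: 1 kg + (two 2 oz packs = 113.6 g) + (two 12 oz packs = 681.6 g) = 1795.2 g.
Code DG6 is Forbidden by passenger aircraft.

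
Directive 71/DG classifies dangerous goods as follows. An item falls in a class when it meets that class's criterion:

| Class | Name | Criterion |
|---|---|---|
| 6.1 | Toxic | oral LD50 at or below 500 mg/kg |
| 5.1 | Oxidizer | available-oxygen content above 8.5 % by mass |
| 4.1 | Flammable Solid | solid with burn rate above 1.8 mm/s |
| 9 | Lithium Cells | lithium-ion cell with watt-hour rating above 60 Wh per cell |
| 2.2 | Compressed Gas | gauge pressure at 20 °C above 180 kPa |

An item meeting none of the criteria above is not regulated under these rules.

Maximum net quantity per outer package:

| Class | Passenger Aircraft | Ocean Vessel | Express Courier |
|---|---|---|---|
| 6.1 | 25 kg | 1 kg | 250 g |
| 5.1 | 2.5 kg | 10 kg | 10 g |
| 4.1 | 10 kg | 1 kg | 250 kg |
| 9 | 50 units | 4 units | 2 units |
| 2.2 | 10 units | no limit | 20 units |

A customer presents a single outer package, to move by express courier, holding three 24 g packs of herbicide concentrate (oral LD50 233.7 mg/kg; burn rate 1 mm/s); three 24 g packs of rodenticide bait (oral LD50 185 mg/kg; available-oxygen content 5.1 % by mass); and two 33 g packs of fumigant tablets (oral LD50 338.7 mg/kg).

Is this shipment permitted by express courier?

Yes

The herbicide concentrate has oral LD50 233.7 mg/kg, which is ≤ 500 mg/kg, so it is Class 6.1 (Toxic).
Oral LD50 185 mg/kg meets the Class 6.1 criterion (Toxic), so the rodenticide bait is Class 6.1.
With oral LD50 338.7 mg/kg (≤ 500 mg/kg), the fumigant tablets fall in Class 6.1.
Class 6.1 net quantity: (three 24 g packs = 72 g) + (three 24 g packs = 72 g) + (two 33 g packs = 66 g) = 210 g.
That is within the Class 6.1 express courier limit of 250 g.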